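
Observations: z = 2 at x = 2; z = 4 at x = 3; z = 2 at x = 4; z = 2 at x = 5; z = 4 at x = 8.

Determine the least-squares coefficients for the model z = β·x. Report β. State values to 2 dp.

Forming MᵀM = [[118]] and Mᵀz = [66]ᵀ gives MᵀM·[β]ᵀ = Mᵀz.
β = 66/118 = 0.559322.

β = 0.56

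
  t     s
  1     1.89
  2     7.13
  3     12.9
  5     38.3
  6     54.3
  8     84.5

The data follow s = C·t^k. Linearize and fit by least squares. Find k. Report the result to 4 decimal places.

Let Y = ln s. Fitting Y = k·ln t + ln C by least squares:
Σln t = 7.2724, Σ(ln t)² = 11.8122, Σln s = 17.2348, Σln t·ln s = 26.4213.
Equations: 11.8122·k + 7.2724·ln C = 26.4213;  7.2724·k + 6·ln C = 17.2348.
Solving (det = 17.9853): k = 1.84535, ln C = 0.63579.

k = 1.8453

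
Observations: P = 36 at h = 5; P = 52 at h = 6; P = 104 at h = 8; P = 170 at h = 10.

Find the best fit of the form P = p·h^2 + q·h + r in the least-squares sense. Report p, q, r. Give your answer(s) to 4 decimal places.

p = 2.2035, q = -6.0427, r = 10.3618

Forming XᵀX = [[16017, 1853, 225]; [1853, 225, 29]; [225, 29, 4]] and XᵀP = [26428, 3024, 362]ᵀ gives XᵀX·[p, q, r]ᵀ = XᵀP.
Inverting the 3×3 Gram matrix, [p, q, r]ᵀ = [877/398, -2405/398, 2062/199]ᵀ.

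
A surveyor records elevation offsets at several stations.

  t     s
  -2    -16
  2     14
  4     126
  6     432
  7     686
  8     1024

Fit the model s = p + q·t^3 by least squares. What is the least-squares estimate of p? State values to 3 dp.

Normal-equation sums: Σ1 = 6, Σt^3 = 1135, Σt^3·t^3 = 430673.
Moment sums: Σs = 2266, Σt^3·s = 861202.
XᵀX·[p, q]ᵀ = Xᵀs becomes [[6, 1135]; [1135, 430673]]·[p, q]ᵀ = [2266, 861202]ᵀ.
Determinant 6·430673 − 1135² = 1295813.
p = (2266·430673 − 1135·861202)/1295813 = -1559252/1295813; q = (6·861202 − 1135·2266)/1295813 = 2595302/1295813.

p = -1.203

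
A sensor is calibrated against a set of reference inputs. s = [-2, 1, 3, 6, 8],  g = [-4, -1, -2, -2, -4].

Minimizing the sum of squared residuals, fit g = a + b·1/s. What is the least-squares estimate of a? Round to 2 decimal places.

From the data, Σ1 = 5, Σ1/s = 9/8, Σ1/s·1/s = 809/576.
For Mᵀg: Σg = -13, Σ1/s·g = -1/2.
Normal equations: [[5, 9/8]; [9/8, 809/576]]·[a, b]ᵀ = [-13, -1/2]ᵀ.
Determinant 5·(809/576) − (9/8)² = 829/144.
a = ((-13)·(809/576) − (9/8)·(-1/2))/(829/144) = -10193/3316; b = (5·(-1/2) − (9/8)·(-13))/(829/144) = 1746/829.

a = -3.07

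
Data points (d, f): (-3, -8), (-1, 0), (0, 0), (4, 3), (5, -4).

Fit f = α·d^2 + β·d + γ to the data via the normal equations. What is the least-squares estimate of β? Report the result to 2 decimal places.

MᵀM·[α, β, γ]ᵀ = Mᵀf reads: 963·α + 161·β + 51·γ = -124;  161·α + 51·β + 5·γ = 16;  51·α + 5·β + 5·γ = -9.
Inverting the 3×3 Gram matrix, [α, β, γ]ᵀ = [-5289/10336, 18265/10336, 8539/5168]ᵀ.

β = 1.77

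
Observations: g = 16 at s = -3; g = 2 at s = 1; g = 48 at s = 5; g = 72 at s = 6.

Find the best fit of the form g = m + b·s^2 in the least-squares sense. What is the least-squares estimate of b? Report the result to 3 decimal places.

Forming XᵀX = [[4, 71]; [71, 2003]] and Xᵀg = [138, 3938]ᵀ gives XᵀX·[m, b]ᵀ = Xᵀg.
Δ = 4·2003 − 71² = 2971.
m = (138·2003 − 71·3938)/2971 = -3184/2971; b = (4·3938 − 71·138)/2971 = 5954/2971.

b = 2.004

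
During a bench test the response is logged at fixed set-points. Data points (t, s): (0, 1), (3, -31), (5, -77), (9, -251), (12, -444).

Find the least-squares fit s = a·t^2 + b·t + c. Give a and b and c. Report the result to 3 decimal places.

XᵀX·[a, b, c]ᵀ = Xᵀs reads: 28003·a + 2609·b + 259·c = -86471;  2609·a + 259·b + 29·c = -8065;  259·a + 29·b + 5·c = -802.
(Σt^2·t^2 = 28003, Σt^2·t = 2609, Σt^2 = 259, Σt·t = 259, Σt = 29, Σ1 = 5, Σt^2·s = -86471, Σt·s = -8065, Σs = -802.)
Row-reducing yields a = -41869/13816, b = -9019/13816, c = 229/628.

a = -3.030, b = -0.653, c = 0.365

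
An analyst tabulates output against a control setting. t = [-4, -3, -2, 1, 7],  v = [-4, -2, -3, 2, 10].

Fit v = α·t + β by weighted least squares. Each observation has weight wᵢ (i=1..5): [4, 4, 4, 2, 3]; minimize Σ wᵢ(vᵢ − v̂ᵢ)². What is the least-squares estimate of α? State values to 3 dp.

α = 1.272

The normal system XᵀWX·[α, β]ᵀ = XᵀWv is [[265, -13]; [-13, 17]]·[α, β]ᵀ = [326, -2]ᵀ.
Δ = 265·17 − (-13)² = 4336.
α = (326·17 − (-13)·(-2))/4336 = 1379/1084; β = (265·(-2) − (-13)·326)/4336 = 927/1084.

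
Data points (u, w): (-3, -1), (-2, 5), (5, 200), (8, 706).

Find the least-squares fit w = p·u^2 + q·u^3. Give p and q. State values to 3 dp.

p = 2.961, q = 1.009

From the data, Σu^2·u^2 = 4818, Σu^2·u^3 = 35618, Σu^3·u^3 = 278562.
Moment sums: Σu^2·w = 50195, Σu^3·w = 386459.
MᵀM·[p, q]ᵀ = Mᵀw becomes [[4818, 35618]; [35618, 278562]]·[p, q]ᵀ = [50195, 386459]ᵀ.
Eliminating q: 278562·(row 1) − 35618·(row 2) gives 73469792·p = 278562·50195 − 35618·386459 = 217522928, so p = 13595183/4591862.
Then q = (386459 − 35618·(13595183/4591862))/278562 = 210551/208721.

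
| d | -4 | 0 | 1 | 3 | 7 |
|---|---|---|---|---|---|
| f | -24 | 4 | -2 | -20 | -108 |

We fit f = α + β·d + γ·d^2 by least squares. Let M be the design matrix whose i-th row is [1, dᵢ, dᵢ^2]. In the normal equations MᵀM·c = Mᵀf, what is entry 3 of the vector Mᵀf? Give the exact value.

-5858

Entry 3 ↔ basis d^2, so (Mᵀf)_{3} = Σᵢ (d^2)·fᵢ = (16)·(-24) + (0)·(4) + (1)·(-2) + (9)·(-20) + (49)·(-108) = -5858.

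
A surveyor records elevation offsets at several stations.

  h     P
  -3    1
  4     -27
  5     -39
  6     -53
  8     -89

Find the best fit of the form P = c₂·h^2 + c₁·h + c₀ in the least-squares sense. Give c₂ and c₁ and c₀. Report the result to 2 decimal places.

c₂ = -1.05, c₁ = -2.89, c₀ = 1.77

Normal-equation sums: Σh^2·h^2 = 6354, Σh^2·h = 890, Σh^2 = 150, Σh·h = 150, Σh = 20, Σ1 = 5.
Moment sums: Σh^2·P = -9002, Σh·P = -1336, ΣP = -207.
So XᵀX·[c₂, c₁, c₀]ᵀ = XᵀP: [[6354, 890, 150]; [890, 150, 20]; [150, 20, 5]]·[c₂, c₁, c₀]ᵀ = [-9002, -1336, -207]ᵀ.
Row-reducing yields c₂ = -1203/1142, c₁ = -16519/5710, c₀ = 5066/2855.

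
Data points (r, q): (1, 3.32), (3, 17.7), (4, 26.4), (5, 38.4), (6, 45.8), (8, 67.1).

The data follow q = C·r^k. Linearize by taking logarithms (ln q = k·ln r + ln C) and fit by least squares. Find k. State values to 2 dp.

k = 1.46

With ln qᵢ as the transformed response and ln rᵢ as the regressor:
Σln r = 7.9655, Σ(ln r)² = 13.2535, Σln q = 19.0254, Σln r·ln q = 29.1648.
Equations: 13.2535·k + 7.9655·ln C = 29.1648;  7.9655·k + 6·ln C = 19.0254.
Δ = 13.2535·6 − (7.9655)² = 16.0713; k = (29.1648·6 − 7.9655·19.0254)/16.0713 = 1.45857, ln C = (13.2535·19.0254 − 7.9655·29.1648)/16.0713 = 1.23452.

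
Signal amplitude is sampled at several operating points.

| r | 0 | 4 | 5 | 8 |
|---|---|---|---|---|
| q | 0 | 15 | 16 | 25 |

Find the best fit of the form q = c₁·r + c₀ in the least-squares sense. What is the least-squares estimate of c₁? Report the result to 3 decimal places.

c₁ = 3.115

From the data, Σr·r = 105, Σr = 17, Σ1 = 4.
For Aᵀq: Σr·q = 340, Σq = 56.
AᵀA·[c₁, c₀]ᵀ = Aᵀq becomes [[105, 17]; [17, 4]]·[c₁, c₀]ᵀ = [340, 56]ᵀ.
Eliminating c₀: 4·(row 1) − 17·(row 2) gives 131·c₁ = 4·340 − 17·56 = 408, so c₁ = 408/131.
Then c₀ = (56 − 17·(408/131))/4 = 100/131.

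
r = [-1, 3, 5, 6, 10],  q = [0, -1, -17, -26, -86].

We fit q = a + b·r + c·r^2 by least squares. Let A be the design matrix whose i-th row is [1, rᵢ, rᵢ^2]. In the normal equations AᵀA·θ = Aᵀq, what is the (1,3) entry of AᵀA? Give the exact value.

Row 1 ↔ basis 1, column 3 ↔ basis r^2, so (AᵀA)_{1,3} = Σᵢ r^2 = (1)·(1) + (1)·(9) + (1)·(25) + (1)·(36) + (1)·(100) = 171.

171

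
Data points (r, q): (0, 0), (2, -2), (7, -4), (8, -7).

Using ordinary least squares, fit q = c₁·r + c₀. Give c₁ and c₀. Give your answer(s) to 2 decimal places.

Compute the Gram sums: Σr·r = 117, Σr = 17, Σ1 = 4.
And Σr·q = -88, Σq = -13.
So MᵀM·[c₁, c₀]ᵀ = Mᵀq: [[117, 17]; [17, 4]]·[c₁, c₀]ᵀ = [-88, -13]ᵀ.
Eliminating c₀: 4·(row 1) − 17·(row 2) gives 179·c₁ = 4·(-88) − 17·(-13) = -131, so c₁ = -131/179.
Then c₀ = ((-13) − 17·(-131/179))/4 = -25/179.

c₁ = -0.73, c₀ = -0.14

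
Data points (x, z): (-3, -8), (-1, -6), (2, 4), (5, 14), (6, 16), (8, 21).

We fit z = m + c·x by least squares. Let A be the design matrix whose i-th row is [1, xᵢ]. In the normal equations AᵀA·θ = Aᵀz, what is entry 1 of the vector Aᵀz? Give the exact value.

Entry 1 ↔ basis 1, so (Aᵀz)_{1} = Σᵢ zᵢ = (1)·(-8) + (1)·(-6) + (1)·(4) + (1)·(14) + (1)·(16) + (1)·(21) = 41.

41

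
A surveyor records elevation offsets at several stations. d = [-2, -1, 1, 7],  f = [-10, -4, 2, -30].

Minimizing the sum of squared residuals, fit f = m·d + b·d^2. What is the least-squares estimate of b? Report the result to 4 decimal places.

b = -1.0336

Compute the Gram sums: Σd·d = 55, Σd·d^2 = 335, Σd^2·d^2 = 2419.
And Σd·f = -184, Σd^2·f = -1512.
AᵀA·[m, b]ᵀ = Aᵀf becomes [[55, 335]; [335, 2419]]·[m, b]ᵀ = [-184, -1512]ᵀ.
Determinant 55·2419 − 335² = 20820.
m = ((-184)·2419 − 335·(-1512))/20820 = 15356/5205; b = (55·(-1512) − 335·(-184))/20820 = -1076/1041.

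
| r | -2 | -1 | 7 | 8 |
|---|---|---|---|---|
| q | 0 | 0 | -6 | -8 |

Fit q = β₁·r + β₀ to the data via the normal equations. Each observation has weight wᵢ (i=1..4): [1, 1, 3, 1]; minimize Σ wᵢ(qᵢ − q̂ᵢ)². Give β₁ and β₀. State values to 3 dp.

β₁ = -0.748, β₀ = -1.090

Entries of MᵀWM: Σwᵢ·r·r = 216, Σwᵢ·r = 26, Σwᵢ·1 = 6.
Moment sums: Σwᵢ·r·q = -190, Σwᵢ·q = -26.
MᵀWM·[β₁, β₀]ᵀ = MᵀWq becomes [[216, 26]; [26, 6]]·[β₁, β₀]ᵀ = [-190, -26]ᵀ.
Eliminating β₀: 6·(row 1) − 26·(row 2) gives 620·β₁ = 6·(-190) − 26·(-26) = -464, so β₁ = -116/155.
Then β₀ = ((-26) − 26·(-116/155))/6 = -169/155.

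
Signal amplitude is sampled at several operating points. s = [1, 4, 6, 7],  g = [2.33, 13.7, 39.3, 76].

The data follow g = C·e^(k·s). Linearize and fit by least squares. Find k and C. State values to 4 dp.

Let Y = ln g. Fitting Y = k·s + ln C by least squares:
Over the data: Σs = 18.0000, Σ(s)² = 102.0000, Σln g = 11.4652, Σs·ln g = 63.6579.
Normal system: [[102.0000, 18.0000]; [18.0000, 4]]·[k, ln C]ᵀ = [63.6579, 11.4652]ᵀ.
Solving (det = 84.0000): k = 0.57450, ln C = 0.28107, so C = exp(0.28107) = 1.32455.

k = 0.5745, C = 1.3245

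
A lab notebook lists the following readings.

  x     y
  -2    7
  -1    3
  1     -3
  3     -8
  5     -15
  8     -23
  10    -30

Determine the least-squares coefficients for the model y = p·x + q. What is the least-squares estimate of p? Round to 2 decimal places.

AᵀA·[p, q]ᵀ = Aᵀy reads: 204·p + 24·q = -603;  24·p + 7·q = -69.
(Σx·x = 204, Σx = 24, Σ1 = 7, Σx·y = -603, Σy = -69.)
Δ = 204·7 − 24² = 852.
p = ((-603)·7 − 24·(-69))/852 = -855/284; q = (204·(-69) − 24·(-603))/852 = 33/71.

p = -3.01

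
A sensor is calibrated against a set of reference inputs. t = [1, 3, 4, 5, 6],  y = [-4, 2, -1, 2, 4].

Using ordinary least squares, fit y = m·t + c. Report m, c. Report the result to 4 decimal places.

Sums needed: Σt·t = 87, Σt = 19, Σ1 = 5.
Right-hand side: Σt·y = 32, Σy = 3.
So MᵀM·[m, c]ᵀ = Mᵀy: [[87, 19]; [19, 5]]·[m, c]ᵀ = [32, 3]ᵀ.
Determinant 87·5 − 19² = 74.
m = (32·5 − 19·3)/74 = 103/74; c = (87·3 − 19·32)/74 = -347/74.

m = 1.3919, c = -4.6892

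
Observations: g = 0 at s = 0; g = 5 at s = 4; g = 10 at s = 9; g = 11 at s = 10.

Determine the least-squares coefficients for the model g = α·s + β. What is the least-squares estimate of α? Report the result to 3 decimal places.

MᵀM·[α, β]ᵀ = Mᵀg reads: 197·α + 23·β = 220;  23·α + 4·β = 26.
Determinant 197·4 − 23² = 259.
α = (220·4 − 23·26)/259 = 282/259; β = (197·26 − 23·220)/259 = 62/259.

α = 1.089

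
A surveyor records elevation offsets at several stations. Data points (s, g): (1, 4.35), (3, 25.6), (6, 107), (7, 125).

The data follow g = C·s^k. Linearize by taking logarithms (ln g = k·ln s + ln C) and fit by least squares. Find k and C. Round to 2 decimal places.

Taking logs, ln g = k·ln s + ln C, so regress ln g on ln s.
Sums: Σln s = 4.8363, Σ(ln s)² = 8.2039, Σln g = 14.2139, Σln s·ln g = 21.3304.
Normal system: [[8.2039, 4.8363]; [4.8363, 4]]·[k, ln C]ᵀ = [21.3304, 14.2139]ᵀ.
Solving (det = 9.4260): k = 1.75886, ln C = 1.42689, so C = exp(1.42689) = 4.16571.

k = 1.76, C = 4.17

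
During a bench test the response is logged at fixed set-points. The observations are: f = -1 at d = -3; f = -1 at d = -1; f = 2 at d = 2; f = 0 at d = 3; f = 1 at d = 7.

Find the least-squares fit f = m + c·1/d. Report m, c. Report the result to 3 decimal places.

m = 0.324, c = 1.736

The normal system AᵀA·[m, c]ᵀ = Aᵀf is [[5, -5/14]; [-5/14, 2633/1764]]·[m, c]ᵀ = [1, 52/21]ᵀ.
Determinant 5·(2633/1764) − (-5/14)² = 3235/441.
m = (1·(2633/1764) − (-5/14)·(52/21))/(3235/441) = 4193/12940; c = (5·(52/21) − (-5/14)·1)/(3235/441) = 2247/1294.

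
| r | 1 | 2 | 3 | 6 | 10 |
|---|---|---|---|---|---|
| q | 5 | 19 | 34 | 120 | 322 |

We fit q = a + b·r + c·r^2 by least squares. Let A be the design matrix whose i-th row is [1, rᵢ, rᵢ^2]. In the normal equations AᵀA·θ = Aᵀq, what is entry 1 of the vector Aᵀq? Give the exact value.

500

Entry 1 ↔ basis 1, so (Aᵀq)_{1} = Σᵢ qᵢ = (1)·(5) + (1)·(19) + (1)·(34) + (1)·(120) + (1)·(322) = 500.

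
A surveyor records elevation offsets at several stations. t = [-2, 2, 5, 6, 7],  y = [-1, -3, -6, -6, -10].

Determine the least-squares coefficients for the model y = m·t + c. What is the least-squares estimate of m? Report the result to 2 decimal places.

With design matrix X, XᵀX = [[118, 18]; [18, 5]] and Xᵀy = [-140, -26]ᵀ.
Δ = 118·5 − 18² = 266.
m = ((-140)·5 − 18·(-26))/266 = -116/133; c = (118·(-26) − 18·(-140))/266 = -274/133.

m = -0.87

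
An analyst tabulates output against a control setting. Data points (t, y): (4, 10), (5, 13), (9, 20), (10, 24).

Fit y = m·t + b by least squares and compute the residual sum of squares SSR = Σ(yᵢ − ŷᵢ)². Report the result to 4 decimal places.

Setting ∂/∂m … = 0 gives: 222·m + 28·b = 525;  28·m + 4·b = 67.
Eliminating b: 4·(row 1) − 28·(row 2) gives 104·m = 4·525 − 28·67 = 224, so m = 28/13.
Then b = (67 − 28·(28/13))/4 = 87/52.
Residuals: -15/52, 29/52, -55/52, 41/52; SSR = 111/52.

SSR = 2.1346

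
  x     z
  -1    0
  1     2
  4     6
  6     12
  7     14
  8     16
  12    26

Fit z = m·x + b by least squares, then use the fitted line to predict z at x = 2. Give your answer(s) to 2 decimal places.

AᵀA·[m, b]ᵀ = Aᵀz reads: 311·m + 37·b = 636;  37·m + 7·b = 76.
Determinant 311·7 − 37² = 808.
m = (636·7 − 37·76)/808 = 205/101; b = (311·76 − 37·636)/808 = 13/101.
At x = 2: ẑ = (205/101)·(2) + (13/101)·(1) = 423/101.

ẑ = 4.19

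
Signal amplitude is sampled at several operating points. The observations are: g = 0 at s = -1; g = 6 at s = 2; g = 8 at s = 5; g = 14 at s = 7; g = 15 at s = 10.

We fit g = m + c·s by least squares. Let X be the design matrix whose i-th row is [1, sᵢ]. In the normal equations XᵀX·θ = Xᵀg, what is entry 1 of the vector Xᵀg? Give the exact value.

Entry 1 ↔ basis 1, so (Xᵀg)_{1} = Σᵢ gᵢ = (1)·(0) + (1)·(6) + (1)·(8) + (1)·(14) + (1)·(15) = 43.

43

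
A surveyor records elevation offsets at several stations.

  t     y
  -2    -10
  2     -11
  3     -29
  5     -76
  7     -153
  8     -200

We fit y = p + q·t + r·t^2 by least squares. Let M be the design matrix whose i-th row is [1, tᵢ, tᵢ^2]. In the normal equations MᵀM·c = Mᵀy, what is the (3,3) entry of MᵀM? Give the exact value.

7235

Row 3 ↔ basis t^2, column 3 ↔ basis t^2, so (MᵀM)_{3,3} = Σᵢ (t^2)·(t^2) = (4)·(4) + (4)·(4) + (9)·(9) + (25)·(25) + (49)·(49) + (64)·(64) = 7235.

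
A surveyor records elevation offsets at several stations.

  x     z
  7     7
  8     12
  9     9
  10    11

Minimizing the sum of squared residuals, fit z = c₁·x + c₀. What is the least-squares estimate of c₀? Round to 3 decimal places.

c₀ = 2.100

MᵀM·[c₁, c₀]ᵀ = Mᵀz reads: 294·c₁ + 34·c₀ = 336;  34·c₁ + 4·c₀ = 39.
Eliminating c₀: 4·(row 1) − 34·(row 2) gives 20·c₁ = 4·336 − 34·39 = 18, so c₁ = 9/10.
Then c₀ = (39 − 34·(9/10))/4 = 21/10.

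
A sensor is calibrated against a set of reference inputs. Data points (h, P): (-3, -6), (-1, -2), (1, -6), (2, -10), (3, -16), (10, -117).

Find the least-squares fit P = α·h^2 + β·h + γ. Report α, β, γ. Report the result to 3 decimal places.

Compute the Gram sums: Σh^2·h^2 = 10180, Σh^2·h = 1008, Σh^2 = 124, Σh·h = 124, Σh = 12, Σ1 = 6.
And Σh^2·P = -11946, Σh·P = -1224, ΣP = -157.
AᵀA·[α, β, γ]ᵀ = AᵀP becomes [[10180, 1008, 124]; [1008, 124, 12]; [124, 12, 6]]·[α, β, γ]ᵀ = [-11946, -1224, -157]ᵀ.
Solving the 3×3 system (Gaussian elimination) gives α = -1339/1381, β = -23907/13810, γ = -36821/13810.

α = -0.970, β = -1.731, γ = -2.666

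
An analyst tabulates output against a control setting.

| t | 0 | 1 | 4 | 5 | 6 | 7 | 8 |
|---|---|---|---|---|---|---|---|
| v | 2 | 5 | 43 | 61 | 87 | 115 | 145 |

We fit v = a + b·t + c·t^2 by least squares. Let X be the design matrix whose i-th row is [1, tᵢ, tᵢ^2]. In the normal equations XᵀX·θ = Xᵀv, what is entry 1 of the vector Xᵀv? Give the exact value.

Entry 1 ↔ basis 1, so (Xᵀv)_{1} = Σᵢ vᵢ = (1)·(2) + (1)·(5) + (1)·(43) + (1)·(61) + (1)·(87) + (1)·(115) + (1)·(145) = 458.

458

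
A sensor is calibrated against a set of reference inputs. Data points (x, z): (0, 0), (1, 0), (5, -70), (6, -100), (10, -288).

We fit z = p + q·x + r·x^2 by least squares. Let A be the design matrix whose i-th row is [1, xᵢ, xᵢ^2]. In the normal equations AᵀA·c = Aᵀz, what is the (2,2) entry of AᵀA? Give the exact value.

Row 2 ↔ basis x, column 2 ↔ basis x, so (AᵀA)_{2,2} = Σᵢ (x)·(x) = (0)·(0) + (1)·(1) + (5)·(5) + (6)·(6) + (10)·(10) = 162.

162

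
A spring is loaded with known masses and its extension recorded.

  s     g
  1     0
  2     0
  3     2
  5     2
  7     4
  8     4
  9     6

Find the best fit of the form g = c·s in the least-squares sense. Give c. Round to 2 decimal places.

c = 0.56

Compute the Gram sums: Σs·s = 233.
Moment sums: Σs·g = 130.
So MᵀM·[c]ᵀ = Mᵀg: [[233]]·[c]ᵀ = [130]ᵀ.
c = 130/233 = 0.55794.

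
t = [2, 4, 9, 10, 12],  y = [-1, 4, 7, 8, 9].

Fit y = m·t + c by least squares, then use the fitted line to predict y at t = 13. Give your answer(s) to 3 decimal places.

ŷ = 10.528

The normal system MᵀM·[m, c]ᵀ = Mᵀy is [[345, 37]; [37, 5]]·[m, c]ᵀ = [265, 27]ᵀ.
Δ = 345·5 − 37² = 356.
m = (265·5 − 37·27)/356 = 163/178; c = (345·27 − 37·265)/356 = -245/178.
At t = 13: ŷ = (163/178)·(13) + (-245/178)·(1) = 937/89.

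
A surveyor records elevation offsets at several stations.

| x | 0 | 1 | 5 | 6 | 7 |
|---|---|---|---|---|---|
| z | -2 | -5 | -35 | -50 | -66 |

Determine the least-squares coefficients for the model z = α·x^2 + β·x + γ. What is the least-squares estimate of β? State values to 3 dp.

The normal system AᵀA·[α, β, γ]ᵀ = Aᵀz is [[4323, 685, 111]; [685, 111, 19]; [111, 19, 5]]·[α, β, γ]ᵀ = [-5914, -942, -158]ᵀ.
Row-reducing yields α = -4324/3559, β = -2002/3559, γ = -8864/3559.

β = -0.563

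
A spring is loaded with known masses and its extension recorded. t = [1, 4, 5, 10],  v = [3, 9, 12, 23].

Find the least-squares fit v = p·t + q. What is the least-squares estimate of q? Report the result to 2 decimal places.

Normal-equation sums: Σt·t = 142, Σt = 20, Σ1 = 4.
And Σt·v = 329, Σv = 47.
det = 142·4 − 20² = 168.
p = (329·4 − 20·47)/168 = 47/21; q = (142·47 − 20·329)/168 = 47/84.

q = 0.56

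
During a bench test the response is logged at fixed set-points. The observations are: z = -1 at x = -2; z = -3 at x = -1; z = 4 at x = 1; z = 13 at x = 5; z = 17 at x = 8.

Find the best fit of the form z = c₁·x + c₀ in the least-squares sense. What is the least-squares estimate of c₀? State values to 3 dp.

Sums needed: Σx·x = 95, Σx = 11, Σ1 = 5.
Right-hand side: Σx·z = 210, Σz = 30.
So MᵀM·[c₁, c₀]ᵀ = Mᵀz: [[95, 11]; [11, 5]]·[c₁, c₀]ᵀ = [210, 30]ᵀ.
Eliminating c₀: 5·(row 1) − 11·(row 2) gives 354·c₁ = 5·210 − 11·30 = 720, so c₁ = 120/59.
Then c₀ = (30 − 11·(120/59))/5 = 90/59.

c₀ = 1.525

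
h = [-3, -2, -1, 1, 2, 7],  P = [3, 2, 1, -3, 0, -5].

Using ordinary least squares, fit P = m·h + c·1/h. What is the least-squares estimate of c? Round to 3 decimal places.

Normal-equation sums: Σh·h = 68, Σh·1/h = 6, Σ1/h·1/h = 2321/882.
Right-hand side: Σh·P = -52, Σ1/h·P = -47/7.
det = 68·(2321/882) − 6² = 63038/441.
m = ((-52)·(2321/882) − 6·(-47/7))/(63038/441) = -21290/31519; c = (68·(-47/7) − 6·(-52))/(63038/441) = -31878/31519.

c = -1.011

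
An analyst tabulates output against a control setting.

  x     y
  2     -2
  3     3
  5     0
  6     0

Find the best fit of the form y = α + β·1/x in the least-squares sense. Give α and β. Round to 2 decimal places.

The normal system MᵀM·[α, β]ᵀ = Mᵀy is [[4, 6/5]; [6/5, 193/450]]·[α, β]ᵀ = [1, 0]ᵀ.
Δ = 4·(193/450) − (6/5)² = 62/225.
α = (1·(193/450) − (6/5)·0)/(62/225) = 193/124; β = (4·0 − (6/5)·1)/(62/225) = -135/31.

α = 1.56, β = -4.35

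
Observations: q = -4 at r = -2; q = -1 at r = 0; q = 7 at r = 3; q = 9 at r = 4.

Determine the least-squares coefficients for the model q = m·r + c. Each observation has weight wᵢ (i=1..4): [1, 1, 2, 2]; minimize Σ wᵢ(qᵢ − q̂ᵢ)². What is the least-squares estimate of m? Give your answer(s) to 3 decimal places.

The normal equations are: 54·m + 12·c = 122;  12·m + 6·c = 27.
(Σwᵢ·r·r = 54, Σwᵢ·r = 12, Σwᵢ·1 = 6, Σwᵢ·r·q = 122, Σwᵢ·q = 27.)
Determinant 54·6 − 12² = 180.
m = (122·6 − 12·27)/180 = 34/15; c = (54·27 − 12·122)/180 = -1/30.

m = 2.267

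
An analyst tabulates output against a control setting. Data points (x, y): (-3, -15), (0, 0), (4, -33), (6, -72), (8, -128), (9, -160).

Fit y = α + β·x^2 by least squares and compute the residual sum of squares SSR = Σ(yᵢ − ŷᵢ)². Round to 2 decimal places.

Entries of MᵀM: Σ1 = 6, Σx^2 = 206, Σx^2·x^2 = 12290.
Moment sums: Σy = -408, Σx^2·y = -24407.
So MᵀM·[α, β]ᵀ = Mᵀy: [[6, 206]; [206, 12290]]·[α, β]ᵀ = [-408, -24407]ᵀ.
Δ = 6·12290 − 206² = 31304.
α = ((-408)·12290 − 206·(-24407))/31304 = 6761/15652; β = (6·(-24407) − 206·(-408))/31304 = -31197/15652.
Residuals: 9808/3913, -6761/15652, -24125/15652, -10613/15652, -13609/15652, 567/559; SSR = 173573/15652.

SSR = 11.09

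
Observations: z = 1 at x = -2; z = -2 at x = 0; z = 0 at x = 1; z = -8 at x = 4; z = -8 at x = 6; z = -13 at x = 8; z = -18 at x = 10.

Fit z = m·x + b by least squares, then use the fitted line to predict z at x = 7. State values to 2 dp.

ẑ = -11.72

Forming MᵀM = [[221, 27]; [27, 7]] and Mᵀz = [-366, -48]ᵀ gives MᵀM·[m, b]ᵀ = Mᵀz.
Δ = 221·7 − 27² = 818.
m = ((-366)·7 − 27·(-48))/818 = -633/409; b = (221·(-48) − 27·(-366))/818 = -363/409.
At x = 7: ẑ = (-633/409)·(7) + (-363/409)·(1) = -4794/409.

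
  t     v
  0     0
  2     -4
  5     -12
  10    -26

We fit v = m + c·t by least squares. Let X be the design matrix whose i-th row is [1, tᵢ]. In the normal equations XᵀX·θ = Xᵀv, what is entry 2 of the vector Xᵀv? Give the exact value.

Entry 2 ↔ basis t, so (Xᵀv)_{2} = Σᵢ (t)·vᵢ = (0)·(0) + (2)·(-4) + (5)·(-12) + (10)·(-26) = -328.

-328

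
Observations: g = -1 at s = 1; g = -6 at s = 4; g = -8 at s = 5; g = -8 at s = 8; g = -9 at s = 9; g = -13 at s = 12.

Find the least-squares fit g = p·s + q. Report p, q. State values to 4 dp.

Entries of MᵀM: Σs·s = 331, Σs = 39, Σ1 = 6.
And Σs·g = -366, Σg = -45.
Δ = 331·6 − 39² = 465.
p = ((-366)·6 − 39·(-45))/465 = -147/155; q = (331·(-45) − 39·(-366))/465 = -207/155.

p = -0.9484, q = -1.3355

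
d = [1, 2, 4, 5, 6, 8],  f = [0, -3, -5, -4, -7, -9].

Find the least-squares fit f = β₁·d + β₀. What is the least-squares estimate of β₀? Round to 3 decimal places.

β₀ = 0.360

Sums needed: Σd·d = 146, Σd = 26, Σ1 = 6.
Right-hand side: Σd·f = -160, Σf = -28.
Δ = 146·6 − 26² = 200.
β₁ = ((-160)·6 − 26·(-28))/200 = -29/25; β₀ = (146·(-28) − 26·(-160))/200 = 9/25.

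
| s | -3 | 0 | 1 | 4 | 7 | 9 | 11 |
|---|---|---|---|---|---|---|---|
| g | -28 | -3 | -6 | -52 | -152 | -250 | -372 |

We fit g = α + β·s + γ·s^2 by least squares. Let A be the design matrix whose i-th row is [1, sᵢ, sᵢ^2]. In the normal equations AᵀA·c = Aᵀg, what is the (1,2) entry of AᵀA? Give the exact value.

29

Row 1 ↔ basis 1, column 2 ↔ basis s, so (AᵀA)_{1,2} = Σᵢ s = (1)·(-3) + (1)·(0) + (1)·(1) + (1)·(4) + (1)·(7) + (1)·(9) + (1)·(11) = 29.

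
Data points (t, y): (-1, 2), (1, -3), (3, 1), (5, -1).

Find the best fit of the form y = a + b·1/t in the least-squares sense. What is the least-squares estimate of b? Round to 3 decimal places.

Normal-equation sums: Σ1 = 4, Σ1/t = 8/15, Σ1/t·1/t = 484/225.
And Σy = -1, Σ1/t·y = -73/15.
MᵀM·[a, b]ᵀ = Mᵀy becomes [[4, 8/15]; [8/15, 484/225]]·[a, b]ᵀ = [-1, -73/15]ᵀ.
Eliminating b: (484/225)·(row 1) − (8/15)·(row 2) gives (208/25)·a = (484/225)·(-1) − (8/15)·(-73/15) = 4/9, so a = 25/468.
Then b = ((-73/15) − (8/15)·(25/468))/(484/225) = -355/156.

b = -2.276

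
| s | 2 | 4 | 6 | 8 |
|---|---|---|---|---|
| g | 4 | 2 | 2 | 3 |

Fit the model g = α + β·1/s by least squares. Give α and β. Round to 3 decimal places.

α = 1.692, β = 4.062

From the data, Σ1 = 4, Σ1/s = 25/24, Σ1/s·1/s = 205/576.
Moment sums: Σg = 11, Σ1/s·g = 77/24.
Normal equations: [[4, 25/24]; [25/24, 205/576]]·[α, β]ᵀ = [11, 77/24]ᵀ.
det = 4·(205/576) − (25/24)² = 65/192.
α = (11·(205/576) − (25/24)·(77/24))/(65/192) = 22/13; β = (4·(77/24) − (25/24)·11)/(65/192) = 264/65.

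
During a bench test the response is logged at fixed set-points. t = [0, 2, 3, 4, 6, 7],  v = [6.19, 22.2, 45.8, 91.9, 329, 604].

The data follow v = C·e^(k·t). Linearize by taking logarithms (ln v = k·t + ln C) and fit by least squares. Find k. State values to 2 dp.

With ln vᵢ as the transformed response and tᵢ as the regressor:
Sums: Σt = 22.0000, Σ(t)² = 114.0000, Σln v = 25.4676, Σt·ln v = 115.3572.
Normal system: [[114.0000, 22.0000]; [22.0000, 6]]·[k, ln C]ᵀ = [115.3572, 25.4676]ᵀ.
Solving (det = 200.0000): k = 0.65928, ln C = 1.82726.

k = 0.66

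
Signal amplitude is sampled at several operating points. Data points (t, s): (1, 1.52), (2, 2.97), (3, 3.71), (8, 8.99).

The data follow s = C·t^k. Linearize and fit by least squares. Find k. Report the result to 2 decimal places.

k = 0.84

Let Y = ln s. Fitting Y = k·ln t + ln C by least squares:
Σln t = 3.8712, Σ(ln t)² = 6.0115, Σln s = 5.0144, Σln t·ln s = 6.7615.
Normal system: [[6.0115, 3.8712]; [3.8712, 4]]·[k, ln C]ᵀ = [6.7615, 5.0144]ᵀ.
Δ = 6.0115·4 − (3.8712)² = 9.0597; k = (6.7615·4 − 3.8712·5.0144)/9.0597 = 0.84267, ln C = (6.0115·5.0144 − 3.8712·6.7615)/9.0597 = 0.43807.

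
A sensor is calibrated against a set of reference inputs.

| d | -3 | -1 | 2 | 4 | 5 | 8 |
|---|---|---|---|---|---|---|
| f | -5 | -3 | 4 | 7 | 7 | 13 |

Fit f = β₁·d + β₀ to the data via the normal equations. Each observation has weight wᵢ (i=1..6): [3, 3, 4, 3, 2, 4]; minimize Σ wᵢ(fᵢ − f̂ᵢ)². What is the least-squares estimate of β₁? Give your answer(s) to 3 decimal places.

β₁ = 1.669

Entries of XᵀWX: Σwᵢ·d·d = 400, Σwᵢ·d = 50, Σwᵢ·1 = 19.
Right-hand side: Σwᵢ·d·f = 656, Σwᵢ·f = 79.
So XᵀWX·[β₁, β₀]ᵀ = XᵀWf: [[400, 50]; [50, 19]]·[β₁, β₀]ᵀ = [656, 79]ᵀ.
Δ = 400·19 − 50² = 5100.
β₁ = (656·19 − 50·79)/5100 = 1419/850; β₀ = (400·79 − 50·656)/5100 = -4/17.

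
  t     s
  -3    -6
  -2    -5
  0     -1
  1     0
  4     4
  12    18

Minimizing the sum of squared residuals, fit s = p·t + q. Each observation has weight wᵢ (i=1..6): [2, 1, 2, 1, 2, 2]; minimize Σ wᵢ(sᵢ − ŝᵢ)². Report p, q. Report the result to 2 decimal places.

Sums needed: Σwᵢ·t·t = 343, Σwᵢ·t = 25, Σwᵢ·1 = 10.
Moment sums: Σwᵢ·t·s = 510, Σwᵢ·s = 25.
Normal equations: [[343, 25]; [25, 10]]·[p, q]ᵀ = [510, 25]ᵀ.
det = 343·10 − 25² = 2805.
p = (510·10 − 25·25)/2805 = 895/561; q = (343·25 − 25·510)/2805 = -835/561.

p = 1.60, q = -1.49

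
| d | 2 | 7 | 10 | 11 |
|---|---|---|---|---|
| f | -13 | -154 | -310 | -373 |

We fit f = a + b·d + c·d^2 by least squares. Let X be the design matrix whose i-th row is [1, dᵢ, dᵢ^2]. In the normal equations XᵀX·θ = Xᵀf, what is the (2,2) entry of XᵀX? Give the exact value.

Row 2 ↔ basis d, column 2 ↔ basis d, so (XᵀX)_{2,2} = Σᵢ (d)·(d) = (2)·(2) + (7)·(7) + (10)·(10) + (11)·(11) = 274.

274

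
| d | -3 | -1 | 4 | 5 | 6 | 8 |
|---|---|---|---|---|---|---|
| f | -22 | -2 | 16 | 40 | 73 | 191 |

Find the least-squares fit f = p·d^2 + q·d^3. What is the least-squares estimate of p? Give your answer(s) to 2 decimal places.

p = -0.89

MᵀM·[p, q]ᵀ = Mᵀf reads: 6355·p + 44449·q = 15908;  44449·p + 329251·q = 120180.
(Σd^2·d^2 = 6355, Σd^2·d^3 = 44449, Σd^3·d^3 = 329251, Σd^2·f = 15908, Σd^3·f = 120180.)
det = 6355·329251 − 44449² = 116676504.
p = (15908·329251 − 44449·120180)/116676504 = -1859927/2083509; q = (6355·120180 − 44449·15908)/116676504 = 1011593/2083509.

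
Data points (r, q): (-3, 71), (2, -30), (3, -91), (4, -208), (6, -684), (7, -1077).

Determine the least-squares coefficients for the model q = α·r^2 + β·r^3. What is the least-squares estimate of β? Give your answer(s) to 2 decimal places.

Entries of XᵀX: Σr^2·r^2 = 4131, Σr^2·r^3 = 25639, Σr^3·r^3 = 169923.
Right-hand side: Σr^2·q = -81025, Σr^3·q = -535081.
XᵀX·[α, β]ᵀ = Xᵀq becomes [[4131, 25639]; [25639, 169923]]·[α, β]ᵀ = [-81025, -535081]ᵀ.
Eliminating β: 169923·(row 1) − 25639·(row 2) gives 44593592·α = 169923·(-81025) − 25639·(-535081) = -49069316, so α = -12267329/11148398.
Then β = ((-535081) − 25639·(-12267329/11148398))/169923 = -33254909/11148398.

β = -2.98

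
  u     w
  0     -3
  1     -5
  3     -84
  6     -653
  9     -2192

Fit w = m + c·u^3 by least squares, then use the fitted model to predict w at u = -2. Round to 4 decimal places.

Normal-equation sums: Σ1 = 5, Σu^3 = 973, Σu^3·u^3 = 578827.
And Σw = -2937, Σu^3·w = -1741289.
So AᵀA·[m, c]ᵀ = Aᵀw: [[5, 973]; [973, 578827]]·[m, c]ᵀ = [-2937, -1741289]ᵀ.
det = 5·578827 − 973² = 1947406.
m = ((-2937)·578827 − 973·(-1741289))/1947406 = -2870351/973703; c = (5·(-1741289) − 973·(-2937))/1947406 = -2924372/973703.
At u = -2: ŵ = (-2870351/973703)·(1) + (-2924372/973703)·(-8) = 20524625/973703.

ŵ = 21.0789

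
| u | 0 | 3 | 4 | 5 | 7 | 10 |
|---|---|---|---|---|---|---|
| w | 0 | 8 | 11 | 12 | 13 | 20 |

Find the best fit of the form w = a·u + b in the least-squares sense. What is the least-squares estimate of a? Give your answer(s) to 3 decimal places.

a = 1.864

With design matrix M, MᵀM = [[199, 29]; [29, 6]] and Mᵀw = [419, 64]ᵀ.
det = 199·6 − 29² = 353.
a = (419·6 − 29·64)/353 = 658/353; b = (199·64 − 29·419)/353 = 585/353.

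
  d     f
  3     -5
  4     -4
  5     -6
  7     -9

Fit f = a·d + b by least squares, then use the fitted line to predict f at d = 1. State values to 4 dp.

f̂ = -1.7143

The normal system MᵀM·[a, b]ᵀ = Mᵀf is [[99, 19]; [19, 4]]·[a, b]ᵀ = [-124, -24]ᵀ.
Eliminating b: 4·(row 1) − 19·(row 2) gives 35·a = 4·(-124) − 19·(-24) = -40, so a = -8/7.
Then b = ((-24) − 19·(-8/7))/4 = -4/7.
At d = 1: f̂ = (-8/7)·(1) + (-4/7)·(1) = -12/7.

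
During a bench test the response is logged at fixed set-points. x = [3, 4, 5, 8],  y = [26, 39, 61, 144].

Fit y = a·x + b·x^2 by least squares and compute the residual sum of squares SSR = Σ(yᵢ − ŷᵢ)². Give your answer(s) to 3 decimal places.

SSR = 4.804

Compute the Gram sums: Σx·x = 114, Σx·x^2 = 728, Σx^2·x^2 = 5058.
And Σx·y = 1691, Σx^2·y = 11599.
AᵀA·[a, b]ᵀ = Aᵀy becomes [[114, 728]; [728, 5058]]·[a, b]ᵀ = [1691, 11599]ᵀ.
Determinant 114·5058 − 728² = 46628.
a = (1691·5058 − 728·11599)/46628 = 54503/23314; b = (114·11599 − 728·1691)/46628 = 45619/23314.
Residuals: 16042/11657, -19335/11657, 4582/11657, 788/11657; SSR = 56001/11657.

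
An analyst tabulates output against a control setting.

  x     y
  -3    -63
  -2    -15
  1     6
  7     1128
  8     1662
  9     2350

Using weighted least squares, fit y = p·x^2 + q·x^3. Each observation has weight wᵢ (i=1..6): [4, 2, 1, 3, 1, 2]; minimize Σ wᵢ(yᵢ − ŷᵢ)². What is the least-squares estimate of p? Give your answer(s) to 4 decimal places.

Entries of MᵀWM: Σwᵢ·x^2·x^2 = 24778, Σwᵢ·x^2·x^3 = 200252, Σwᵢ·x^3·x^3 = 1681018.
For MᵀWy: Σwᵢ·x^2·y = 650502, Σwᵢ·x^3·y = 5445006.
Normal equations: [[24778, 200252]; [200252, 1681018]]·[p, q]ᵀ = [650502, 5445006]ᵀ.
Eliminating q: 1681018·(row 1) − 200252·(row 2) gives 1551400500·p = 1681018·650502 − 200252·5445006 = 3132229524, so p = 261019127/129283375.
Then q = (5445006 − 200252·(261019127/129283375))/1681018 = 29820719/9944875.

p = 2.0190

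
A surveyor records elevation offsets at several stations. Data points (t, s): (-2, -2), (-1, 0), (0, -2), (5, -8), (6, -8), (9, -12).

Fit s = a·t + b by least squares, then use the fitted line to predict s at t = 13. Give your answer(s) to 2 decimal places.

ŝ = -15.76

With design matrix M, MᵀM = [[147, 17]; [17, 6]] and Mᵀs = [-192, -32]ᵀ.
det = 147·6 − 17² = 593.
a = ((-192)·6 − 17·(-32))/593 = -608/593; b = (147·(-32) − 17·(-192))/593 = -1440/593.
At t = 13: ŝ = (-608/593)·(13) + (-1440/593)·(1) = -9344/593.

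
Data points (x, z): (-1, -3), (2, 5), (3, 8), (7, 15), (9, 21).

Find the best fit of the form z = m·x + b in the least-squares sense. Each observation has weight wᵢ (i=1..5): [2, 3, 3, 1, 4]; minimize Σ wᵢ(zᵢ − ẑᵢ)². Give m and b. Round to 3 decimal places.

m = 2.317, b = 0.171

MᵀWM·[m, b]ᵀ = MᵀWz reads: 414·m + 56·b = 969;  56·m + 13·b = 132.
det = 414·13 − 56² = 2246.
m = (969·13 − 56·132)/2246 = 5205/2246; b = (414·132 − 56·969)/2246 = 192/1123.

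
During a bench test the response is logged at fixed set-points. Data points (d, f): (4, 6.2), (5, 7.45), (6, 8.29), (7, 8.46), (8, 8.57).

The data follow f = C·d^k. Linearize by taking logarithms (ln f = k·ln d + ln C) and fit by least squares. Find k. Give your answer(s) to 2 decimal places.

Let Y = ln f. Fitting Y = k·ln d + ln C by least squares:
Σln d = 8.8128, Σ(ln d)² = 15.8331, Σln f = 10.2314, Σln d·ln f = 18.1735.
Equations: 15.8331·k + 8.8128·ln C = 18.1735;  8.8128·k + 5·ln C = 10.2314.
Solving (det = 1.4995): k = 0.46653, ln C = 1.22399.

k = 0.47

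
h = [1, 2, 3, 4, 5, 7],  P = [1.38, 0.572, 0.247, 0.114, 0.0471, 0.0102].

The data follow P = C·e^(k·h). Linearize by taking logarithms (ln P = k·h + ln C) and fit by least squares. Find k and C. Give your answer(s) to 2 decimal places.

Let Y = ln P. Fitting Y = k·h + ln C by least squares:
Σh = 22.0000, Σ(h)² = 104.0000, Σln P = -11.4473, Σh·ln P = -61.0515.
Equations: 104.0000·k + 22.0000·ln C = -61.0515;  22.0000·k + 6·ln C = -11.4473.
Slope k = (n·Σh·ln P − Σh·Σln P)/(n·Σ(h)² − (Σh)²) = (6·-61.0515 − 22.0000·-11.4473)/140.0000 = -0.81763; ln C = (Σln P − k·Σh)/n = 1.09009, so C = exp(1.09009) = 2.97454.

k = -0.82, C = 2.97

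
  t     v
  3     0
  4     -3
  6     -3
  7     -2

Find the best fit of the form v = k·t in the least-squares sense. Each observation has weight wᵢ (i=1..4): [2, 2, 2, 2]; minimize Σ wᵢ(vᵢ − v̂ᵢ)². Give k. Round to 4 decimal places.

Entries of XᵀWX: Σwᵢ·t·t = 220.
And Σwᵢ·t·v = -88.
k = (-88)/220 = -0.4.

k = -0.4000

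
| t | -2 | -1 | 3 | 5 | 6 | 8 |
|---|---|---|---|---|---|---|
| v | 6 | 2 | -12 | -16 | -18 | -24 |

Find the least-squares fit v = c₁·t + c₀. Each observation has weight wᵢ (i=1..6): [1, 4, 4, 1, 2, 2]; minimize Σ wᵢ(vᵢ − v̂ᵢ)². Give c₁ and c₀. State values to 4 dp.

Forming AᵀWA = [[269, 39]; [39, 14]] and AᵀWv = [-844, -134]ᵀ gives AᵀWA·[c₁, c₀]ᵀ = AᵀWv.
Determinant 269·14 − 39² = 2245.
c₁ = ((-844)·14 − 39·(-134))/2245 = -1318/449; c₀ = (269·(-134) − 39·(-844))/2245 = -626/449.

c₁ = -2.9354, c₀ = -1.3942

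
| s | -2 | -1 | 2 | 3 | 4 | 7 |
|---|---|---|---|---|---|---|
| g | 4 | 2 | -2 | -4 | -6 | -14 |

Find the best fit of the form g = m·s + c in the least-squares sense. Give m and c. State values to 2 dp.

m = -1.91, c = 0.80

From the data, Σs·s = 83, Σs = 13, Σ1 = 6.
And Σs·g = -148, Σg = -20.
Normal equations: [[83, 13]; [13, 6]]·[m, c]ᵀ = [-148, -20]ᵀ.
Determinant 83·6 − 13² = 329.
m = ((-148)·6 − 13·(-20))/329 = -628/329; c = (83·(-20) − 13·(-148))/329 = 264/329.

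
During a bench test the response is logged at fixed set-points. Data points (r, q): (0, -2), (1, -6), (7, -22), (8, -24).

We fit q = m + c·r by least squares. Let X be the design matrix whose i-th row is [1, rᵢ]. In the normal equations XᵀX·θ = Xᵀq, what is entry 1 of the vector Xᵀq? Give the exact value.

-54

Entry 1 ↔ basis 1, so (Xᵀq)_{1} = Σᵢ qᵢ = (1)·(-2) + (1)·(-6) + (1)·(-22) + (1)·(-24) = -54.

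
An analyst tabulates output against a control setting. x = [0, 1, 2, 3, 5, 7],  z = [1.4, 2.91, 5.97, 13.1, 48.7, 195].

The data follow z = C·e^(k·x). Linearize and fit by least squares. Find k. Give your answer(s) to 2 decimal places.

Linearized form: ln z = k·x + ln C. From the 6 transformed points,
Sums: Σx = 18.0000, Σ(x)² = 88.0000, Σln z = 14.9227, Σx·ln z = 68.6989.
Normal system: [[88.0000, 18.0000]; [18.0000, 6]]·[k, ln C]ᵀ = [68.6989, 14.9227]ᵀ.
Solving (det = 204.0000): k = 0.70385, ln C = 0.37556.

k = 0.70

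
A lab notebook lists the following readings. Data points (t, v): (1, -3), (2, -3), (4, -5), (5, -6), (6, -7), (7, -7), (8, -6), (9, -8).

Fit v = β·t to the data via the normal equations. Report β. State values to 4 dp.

The normal equations are: 276·β = -270.
β = (-270)/276 = -0.978261.

β = -0.9783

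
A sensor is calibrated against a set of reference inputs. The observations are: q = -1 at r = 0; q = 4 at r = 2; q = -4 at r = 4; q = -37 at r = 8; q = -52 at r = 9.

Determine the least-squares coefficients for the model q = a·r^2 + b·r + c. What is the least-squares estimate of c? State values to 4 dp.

c = -0.5044

From the data, Σr^2·r^2 = 10929, Σr^2·r = 1313, Σr^2 = 165, Σr·r = 165, Σr = 23, Σ1 = 5.
Right-hand side: Σr^2·q = -6628, Σr·q = -772, Σq = -90.
So AᵀA·[a, b, c]ᵀ = Aᵀq: [[10929, 1313, 165]; [1313, 165, 23]; [165, 23, 5]]·[a, b, c]ᵀ = [-6628, -772, -90]ᵀ.
Inverting the 3×3 Gram matrix, [a, b, c]ᵀ = [-22777/22171, 79075/22171, -11182/22171]ᵀ.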